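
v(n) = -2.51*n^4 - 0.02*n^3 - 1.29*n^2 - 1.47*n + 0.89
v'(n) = -10.04*n^3 - 0.06*n^2 - 2.58*n - 1.47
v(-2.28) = -70.06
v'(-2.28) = 123.10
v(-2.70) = -137.54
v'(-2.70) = 202.68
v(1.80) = -32.40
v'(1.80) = -64.86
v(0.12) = 0.69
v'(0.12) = -1.80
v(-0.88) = -0.31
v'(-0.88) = 7.60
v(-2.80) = -158.95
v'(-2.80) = 225.68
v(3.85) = -576.50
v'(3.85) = -585.24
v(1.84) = -35.08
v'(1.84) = -68.96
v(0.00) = 0.89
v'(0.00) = -1.47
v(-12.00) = -52180.03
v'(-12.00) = 17369.97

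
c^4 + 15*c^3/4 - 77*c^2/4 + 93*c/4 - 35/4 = (c - 5/4)*(c - 1)^2*(c + 7)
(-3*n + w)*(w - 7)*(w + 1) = -3*n*w^2 + 18*n*w + 21*n + w^3 - 6*w^2 - 7*w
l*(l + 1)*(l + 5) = l^3 + 6*l^2 + 5*l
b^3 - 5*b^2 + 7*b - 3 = (b - 3)*(b - 1)^2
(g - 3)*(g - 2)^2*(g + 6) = g^4 - g^3 - 26*g^2 + 84*g - 72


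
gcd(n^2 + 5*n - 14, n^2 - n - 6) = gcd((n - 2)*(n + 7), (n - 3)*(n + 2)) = 1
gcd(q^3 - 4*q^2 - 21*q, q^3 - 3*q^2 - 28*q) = q^2 - 7*q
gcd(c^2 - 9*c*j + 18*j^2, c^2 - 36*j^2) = c - 6*j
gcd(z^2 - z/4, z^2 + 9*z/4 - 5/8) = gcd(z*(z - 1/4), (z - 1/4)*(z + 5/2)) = z - 1/4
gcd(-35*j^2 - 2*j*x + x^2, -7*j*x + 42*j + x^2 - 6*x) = -7*j + x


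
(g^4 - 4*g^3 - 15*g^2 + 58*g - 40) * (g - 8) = g^5 - 12*g^4 + 17*g^3 + 178*g^2 - 504*g + 320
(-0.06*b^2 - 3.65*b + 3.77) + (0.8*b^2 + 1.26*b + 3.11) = 0.74*b^2 - 2.39*b + 6.88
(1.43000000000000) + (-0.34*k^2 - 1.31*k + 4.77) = -0.34*k^2 - 1.31*k + 6.2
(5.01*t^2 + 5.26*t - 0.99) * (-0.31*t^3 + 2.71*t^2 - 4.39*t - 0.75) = -1.5531*t^5 + 11.9465*t^4 - 7.4324*t^3 - 29.5318*t^2 + 0.4011*t + 0.7425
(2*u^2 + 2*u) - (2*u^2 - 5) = 2*u + 5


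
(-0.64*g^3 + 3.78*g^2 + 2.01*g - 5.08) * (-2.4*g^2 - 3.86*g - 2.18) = 1.536*g^5 - 6.6016*g^4 - 18.0196*g^3 - 3.807*g^2 + 15.227*g + 11.0744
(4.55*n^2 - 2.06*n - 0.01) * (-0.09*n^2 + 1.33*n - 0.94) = -0.4095*n^4 + 6.2369*n^3 - 7.0159*n^2 + 1.9231*n + 0.0094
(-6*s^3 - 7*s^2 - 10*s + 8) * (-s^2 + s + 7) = 6*s^5 + s^4 - 39*s^3 - 67*s^2 - 62*s + 56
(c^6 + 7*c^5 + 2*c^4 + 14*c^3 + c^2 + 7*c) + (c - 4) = c^6 + 7*c^5 + 2*c^4 + 14*c^3 + c^2 + 8*c - 4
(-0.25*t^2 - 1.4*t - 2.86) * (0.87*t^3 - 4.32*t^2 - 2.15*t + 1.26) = -0.2175*t^5 - 0.138*t^4 + 4.0973*t^3 + 15.0502*t^2 + 4.385*t - 3.6036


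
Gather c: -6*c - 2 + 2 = -6*c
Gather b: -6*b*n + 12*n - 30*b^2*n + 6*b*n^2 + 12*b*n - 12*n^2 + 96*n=-30*b^2*n + b*(6*n^2 + 6*n) - 12*n^2 + 108*n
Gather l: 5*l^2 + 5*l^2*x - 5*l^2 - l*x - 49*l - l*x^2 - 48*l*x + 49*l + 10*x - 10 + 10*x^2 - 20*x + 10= 5*l^2*x + l*(-x^2 - 49*x) + 10*x^2 - 10*x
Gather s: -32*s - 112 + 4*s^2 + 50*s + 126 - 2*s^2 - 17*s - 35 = 2*s^2 + s - 21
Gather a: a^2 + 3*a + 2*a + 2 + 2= a^2 + 5*a + 4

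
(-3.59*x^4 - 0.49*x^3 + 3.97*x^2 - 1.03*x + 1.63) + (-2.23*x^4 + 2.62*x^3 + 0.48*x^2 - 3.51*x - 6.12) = -5.82*x^4 + 2.13*x^3 + 4.45*x^2 - 4.54*x - 4.49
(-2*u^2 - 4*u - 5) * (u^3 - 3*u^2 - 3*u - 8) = -2*u^5 + 2*u^4 + 13*u^3 + 43*u^2 + 47*u + 40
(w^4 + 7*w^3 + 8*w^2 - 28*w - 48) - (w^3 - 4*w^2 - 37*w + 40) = w^4 + 6*w^3 + 12*w^2 + 9*w - 88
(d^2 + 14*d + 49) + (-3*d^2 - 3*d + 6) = -2*d^2 + 11*d + 55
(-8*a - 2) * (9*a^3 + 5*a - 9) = -72*a^4 - 18*a^3 - 40*a^2 + 62*a + 18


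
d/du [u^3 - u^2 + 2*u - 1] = 3*u^2 - 2*u + 2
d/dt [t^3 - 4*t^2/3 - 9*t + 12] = 3*t^2 - 8*t/3 - 9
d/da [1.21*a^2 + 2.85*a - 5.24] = 2.42*a + 2.85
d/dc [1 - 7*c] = -7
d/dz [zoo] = 0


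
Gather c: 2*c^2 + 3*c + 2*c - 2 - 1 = 2*c^2 + 5*c - 3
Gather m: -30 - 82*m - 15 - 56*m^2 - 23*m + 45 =-56*m^2 - 105*m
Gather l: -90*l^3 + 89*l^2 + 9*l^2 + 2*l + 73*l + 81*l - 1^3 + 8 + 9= -90*l^3 + 98*l^2 + 156*l + 16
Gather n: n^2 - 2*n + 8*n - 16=n^2 + 6*n - 16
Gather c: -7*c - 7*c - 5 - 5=-14*c - 10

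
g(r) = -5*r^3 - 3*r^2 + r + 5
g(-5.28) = 652.07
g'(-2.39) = -70.34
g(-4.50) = 395.38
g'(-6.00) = -503.00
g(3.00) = -154.00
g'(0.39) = -3.62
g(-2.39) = 53.73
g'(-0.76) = -3.10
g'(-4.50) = -275.75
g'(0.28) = -1.86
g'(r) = -15*r^2 - 6*r + 1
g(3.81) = -311.27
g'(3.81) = -239.60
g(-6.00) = 971.00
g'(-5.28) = -385.50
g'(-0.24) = 1.58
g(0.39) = 4.64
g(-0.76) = 4.70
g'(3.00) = -152.00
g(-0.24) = 4.66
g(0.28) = 4.94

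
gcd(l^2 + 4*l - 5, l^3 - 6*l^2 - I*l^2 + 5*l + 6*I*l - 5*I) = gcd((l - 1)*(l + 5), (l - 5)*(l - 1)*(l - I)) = l - 1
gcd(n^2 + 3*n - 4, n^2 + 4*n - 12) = 1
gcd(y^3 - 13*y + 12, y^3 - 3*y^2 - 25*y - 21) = 1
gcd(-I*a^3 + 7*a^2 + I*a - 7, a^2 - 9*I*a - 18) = 1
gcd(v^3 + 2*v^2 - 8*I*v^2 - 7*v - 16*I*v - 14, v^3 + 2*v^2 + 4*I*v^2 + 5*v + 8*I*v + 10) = v^2 + v*(2 - I) - 2*I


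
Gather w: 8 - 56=-48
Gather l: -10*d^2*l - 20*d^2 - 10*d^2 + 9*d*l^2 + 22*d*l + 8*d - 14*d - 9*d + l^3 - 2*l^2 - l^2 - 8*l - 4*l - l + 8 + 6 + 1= -30*d^2 - 15*d + l^3 + l^2*(9*d - 3) + l*(-10*d^2 + 22*d - 13) + 15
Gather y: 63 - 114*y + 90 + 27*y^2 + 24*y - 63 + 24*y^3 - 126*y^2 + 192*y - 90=24*y^3 - 99*y^2 + 102*y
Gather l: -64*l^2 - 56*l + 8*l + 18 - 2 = -64*l^2 - 48*l + 16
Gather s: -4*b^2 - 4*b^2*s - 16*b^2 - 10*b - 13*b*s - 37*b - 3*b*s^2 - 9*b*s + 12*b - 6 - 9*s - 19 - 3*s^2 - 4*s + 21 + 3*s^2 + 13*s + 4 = -20*b^2 - 3*b*s^2 - 35*b + s*(-4*b^2 - 22*b)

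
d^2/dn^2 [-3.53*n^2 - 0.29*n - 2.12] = -7.06000000000000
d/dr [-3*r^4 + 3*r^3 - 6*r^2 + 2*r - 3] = -12*r^3 + 9*r^2 - 12*r + 2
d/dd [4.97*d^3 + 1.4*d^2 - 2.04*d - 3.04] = 14.91*d^2 + 2.8*d - 2.04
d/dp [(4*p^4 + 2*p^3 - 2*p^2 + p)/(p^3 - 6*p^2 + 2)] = 2*(2*p^6 - 24*p^5 - 5*p^4 + 15*p^3 + 9*p^2 - 4*p + 1)/(p^6 - 12*p^5 + 36*p^4 + 4*p^3 - 24*p^2 + 4)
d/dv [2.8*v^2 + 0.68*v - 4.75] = 5.6*v + 0.68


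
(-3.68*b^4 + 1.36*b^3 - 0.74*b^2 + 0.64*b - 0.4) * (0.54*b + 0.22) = -1.9872*b^5 - 0.0751999999999999*b^4 - 0.1004*b^3 + 0.1828*b^2 - 0.0752*b - 0.088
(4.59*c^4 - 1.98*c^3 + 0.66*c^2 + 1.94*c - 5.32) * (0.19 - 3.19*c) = -14.6421*c^5 + 7.1883*c^4 - 2.4816*c^3 - 6.0632*c^2 + 17.3394*c - 1.0108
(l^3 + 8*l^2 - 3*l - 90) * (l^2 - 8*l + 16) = l^5 - 51*l^3 + 62*l^2 + 672*l - 1440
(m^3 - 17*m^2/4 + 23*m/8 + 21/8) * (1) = m^3 - 17*m^2/4 + 23*m/8 + 21/8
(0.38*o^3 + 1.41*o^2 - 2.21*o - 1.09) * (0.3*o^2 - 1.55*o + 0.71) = 0.114*o^5 - 0.166*o^4 - 2.5787*o^3 + 4.0996*o^2 + 0.1204*o - 0.7739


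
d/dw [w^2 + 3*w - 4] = 2*w + 3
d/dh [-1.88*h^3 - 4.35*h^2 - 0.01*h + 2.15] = -5.64*h^2 - 8.7*h - 0.01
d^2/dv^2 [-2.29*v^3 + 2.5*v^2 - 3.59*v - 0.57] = 5.0 - 13.74*v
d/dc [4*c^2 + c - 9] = 8*c + 1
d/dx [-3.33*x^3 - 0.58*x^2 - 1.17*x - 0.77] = -9.99*x^2 - 1.16*x - 1.17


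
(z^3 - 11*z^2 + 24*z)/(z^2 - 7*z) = (z^2 - 11*z + 24)/(z - 7)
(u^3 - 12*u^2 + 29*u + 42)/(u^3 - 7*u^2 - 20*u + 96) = (u^3 - 12*u^2 + 29*u + 42)/(u^3 - 7*u^2 - 20*u + 96)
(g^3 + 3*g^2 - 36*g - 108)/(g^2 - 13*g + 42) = (g^2 + 9*g + 18)/(g - 7)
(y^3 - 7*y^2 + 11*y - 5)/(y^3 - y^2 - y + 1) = (y - 5)/(y + 1)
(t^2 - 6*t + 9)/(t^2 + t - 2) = (t^2 - 6*t + 9)/(t^2 + t - 2)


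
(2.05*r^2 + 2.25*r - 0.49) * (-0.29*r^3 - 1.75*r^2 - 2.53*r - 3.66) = -0.5945*r^5 - 4.24*r^4 - 8.9819*r^3 - 12.338*r^2 - 6.9953*r + 1.7934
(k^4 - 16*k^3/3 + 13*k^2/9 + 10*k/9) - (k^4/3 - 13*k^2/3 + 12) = 2*k^4/3 - 16*k^3/3 + 52*k^2/9 + 10*k/9 - 12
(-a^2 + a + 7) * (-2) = 2*a^2 - 2*a - 14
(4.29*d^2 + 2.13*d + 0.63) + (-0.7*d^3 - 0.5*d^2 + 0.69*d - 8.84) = -0.7*d^3 + 3.79*d^2 + 2.82*d - 8.21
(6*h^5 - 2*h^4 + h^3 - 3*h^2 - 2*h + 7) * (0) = 0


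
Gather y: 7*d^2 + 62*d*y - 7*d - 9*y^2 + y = 7*d^2 - 7*d - 9*y^2 + y*(62*d + 1)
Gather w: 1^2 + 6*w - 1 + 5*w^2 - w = 5*w^2 + 5*w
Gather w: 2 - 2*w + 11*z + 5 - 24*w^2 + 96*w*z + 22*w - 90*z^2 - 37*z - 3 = -24*w^2 + w*(96*z + 20) - 90*z^2 - 26*z + 4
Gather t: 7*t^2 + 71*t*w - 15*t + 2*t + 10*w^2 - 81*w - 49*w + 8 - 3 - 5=7*t^2 + t*(71*w - 13) + 10*w^2 - 130*w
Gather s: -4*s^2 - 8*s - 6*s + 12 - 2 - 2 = -4*s^2 - 14*s + 8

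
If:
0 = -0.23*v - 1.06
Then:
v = -4.61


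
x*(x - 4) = x^2 - 4*x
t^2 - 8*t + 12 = (t - 6)*(t - 2)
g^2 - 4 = (g - 2)*(g + 2)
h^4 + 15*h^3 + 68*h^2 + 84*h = h*(h + 2)*(h + 6)*(h + 7)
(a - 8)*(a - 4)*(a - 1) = a^3 - 13*a^2 + 44*a - 32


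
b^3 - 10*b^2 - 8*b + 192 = (b - 8)*(b - 6)*(b + 4)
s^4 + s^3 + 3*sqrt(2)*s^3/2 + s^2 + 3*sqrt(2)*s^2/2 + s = s*(s + 1)*(s + sqrt(2)/2)*(s + sqrt(2))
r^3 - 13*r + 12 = (r - 3)*(r - 1)*(r + 4)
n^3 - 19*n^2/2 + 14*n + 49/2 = (n - 7)*(n - 7/2)*(n + 1)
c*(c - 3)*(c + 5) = c^3 + 2*c^2 - 15*c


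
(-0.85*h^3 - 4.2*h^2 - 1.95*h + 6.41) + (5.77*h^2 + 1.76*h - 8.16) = -0.85*h^3 + 1.57*h^2 - 0.19*h - 1.75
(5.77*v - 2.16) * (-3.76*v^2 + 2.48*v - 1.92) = -21.6952*v^3 + 22.4312*v^2 - 16.4352*v + 4.1472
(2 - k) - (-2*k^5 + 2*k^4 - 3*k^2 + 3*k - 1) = 2*k^5 - 2*k^4 + 3*k^2 - 4*k + 3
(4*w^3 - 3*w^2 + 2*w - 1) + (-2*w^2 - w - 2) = 4*w^3 - 5*w^2 + w - 3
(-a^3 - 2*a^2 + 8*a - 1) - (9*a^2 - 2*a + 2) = -a^3 - 11*a^2 + 10*a - 3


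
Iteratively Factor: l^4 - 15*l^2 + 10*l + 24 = (l - 2)*(l^3 + 2*l^2 - 11*l - 12) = (l - 2)*(l + 1)*(l^2 + l - 12) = (l - 2)*(l + 1)*(l + 4)*(l - 3)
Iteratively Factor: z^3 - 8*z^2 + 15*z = (z)*(z^2 - 8*z + 15) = z*(z - 5)*(z - 3)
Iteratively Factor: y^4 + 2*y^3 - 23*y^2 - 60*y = (y + 4)*(y^3 - 2*y^2 - 15*y) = (y - 5)*(y + 4)*(y^2 + 3*y) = y*(y - 5)*(y + 4)*(y + 3)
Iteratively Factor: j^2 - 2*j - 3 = (j + 1)*(j - 3)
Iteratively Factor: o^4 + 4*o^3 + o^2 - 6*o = (o + 2)*(o^3 + 2*o^2 - 3*o) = o*(o + 2)*(o^2 + 2*o - 3) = o*(o - 1)*(o + 2)*(o + 3)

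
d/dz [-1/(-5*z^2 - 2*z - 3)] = 2*(-5*z - 1)/(5*z^2 + 2*z + 3)^2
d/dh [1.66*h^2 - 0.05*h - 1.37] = 3.32*h - 0.05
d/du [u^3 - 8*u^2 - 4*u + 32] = 3*u^2 - 16*u - 4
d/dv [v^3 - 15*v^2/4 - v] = 3*v^2 - 15*v/2 - 1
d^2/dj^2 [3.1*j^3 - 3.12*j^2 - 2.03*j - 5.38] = 18.6*j - 6.24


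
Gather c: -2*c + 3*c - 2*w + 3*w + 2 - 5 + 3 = c + w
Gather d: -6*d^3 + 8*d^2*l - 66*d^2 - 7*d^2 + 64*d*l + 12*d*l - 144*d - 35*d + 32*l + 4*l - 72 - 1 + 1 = -6*d^3 + d^2*(8*l - 73) + d*(76*l - 179) + 36*l - 72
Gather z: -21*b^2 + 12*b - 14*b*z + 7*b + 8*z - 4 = -21*b^2 + 19*b + z*(8 - 14*b) - 4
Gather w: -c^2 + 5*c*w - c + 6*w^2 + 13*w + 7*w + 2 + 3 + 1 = -c^2 - c + 6*w^2 + w*(5*c + 20) + 6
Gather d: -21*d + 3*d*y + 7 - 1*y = d*(3*y - 21) - y + 7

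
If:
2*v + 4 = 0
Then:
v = -2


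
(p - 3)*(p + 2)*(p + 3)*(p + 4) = p^4 + 6*p^3 - p^2 - 54*p - 72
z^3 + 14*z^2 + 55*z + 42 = (z + 1)*(z + 6)*(z + 7)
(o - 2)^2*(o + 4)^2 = o^4 + 4*o^3 - 12*o^2 - 32*o + 64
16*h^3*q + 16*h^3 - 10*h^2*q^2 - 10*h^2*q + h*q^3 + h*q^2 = (-8*h + q)*(-2*h + q)*(h*q + h)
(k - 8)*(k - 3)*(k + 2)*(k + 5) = k^4 - 4*k^3 - 43*k^2 + 58*k + 240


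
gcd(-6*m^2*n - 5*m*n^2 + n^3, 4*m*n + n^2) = n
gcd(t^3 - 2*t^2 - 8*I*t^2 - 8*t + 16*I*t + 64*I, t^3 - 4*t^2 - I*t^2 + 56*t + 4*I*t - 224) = t^2 + t*(-4 - 8*I) + 32*I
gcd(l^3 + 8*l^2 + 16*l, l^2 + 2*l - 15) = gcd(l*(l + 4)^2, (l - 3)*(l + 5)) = 1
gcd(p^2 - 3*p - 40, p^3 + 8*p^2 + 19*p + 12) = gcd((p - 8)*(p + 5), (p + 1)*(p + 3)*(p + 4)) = 1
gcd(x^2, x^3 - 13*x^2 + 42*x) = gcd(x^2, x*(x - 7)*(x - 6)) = x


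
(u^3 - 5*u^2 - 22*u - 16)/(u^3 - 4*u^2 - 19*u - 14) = (u - 8)/(u - 7)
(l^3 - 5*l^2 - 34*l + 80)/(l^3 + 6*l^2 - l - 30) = (l - 8)/(l + 3)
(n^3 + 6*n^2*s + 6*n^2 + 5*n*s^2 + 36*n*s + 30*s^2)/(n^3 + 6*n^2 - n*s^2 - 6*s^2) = (-n - 5*s)/(-n + s)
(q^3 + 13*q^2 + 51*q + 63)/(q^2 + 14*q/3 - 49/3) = 3*(q^2 + 6*q + 9)/(3*q - 7)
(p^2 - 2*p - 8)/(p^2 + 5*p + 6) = (p - 4)/(p + 3)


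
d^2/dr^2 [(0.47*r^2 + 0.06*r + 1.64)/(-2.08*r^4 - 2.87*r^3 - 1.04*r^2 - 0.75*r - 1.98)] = (-12.200448*r^8 - 19.94928*r^7 - 153.346014*r^6 - 288.649956*r^5 - 173.947182*r^4 - 45.359456*r^3 + 59.124984*r^2 + 48.982896*r + 1.4022)/(8.998912*r^12 + 37.250304*r^11 + 64.896624*r^10 + 70.624607*r^9 + 85.010328*r^8 + 108.498849*r^7 + 92.692466*r^6 + 61.268949*r^5 + 58.2147*r^4 + 43.442919*r^3 + 15.572898*r^2 + 8.8209*r + 7.762392)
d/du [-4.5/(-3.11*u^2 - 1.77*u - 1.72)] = (-27.99*u - 7.965)/(3.11*u^2 + 1.77*u + 1.72)^2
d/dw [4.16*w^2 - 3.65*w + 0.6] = 8.32*w - 3.65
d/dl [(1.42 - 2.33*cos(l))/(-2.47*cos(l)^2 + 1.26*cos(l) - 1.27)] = (5.7551*cos(l)^2 - 7.0148*cos(l) - 1.1699)*sin(l)/(6.1009*cos(l)^4 - 6.2244*cos(l)^3 + 7.8614*cos(l)^2 - 3.2004*cos(l) + 1.6129)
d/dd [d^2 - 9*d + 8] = 2*d - 9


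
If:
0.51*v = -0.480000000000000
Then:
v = -0.94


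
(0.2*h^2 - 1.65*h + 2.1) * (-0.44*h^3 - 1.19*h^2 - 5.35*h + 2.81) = -0.088*h^5 + 0.488*h^4 - 0.0305000000000004*h^3 + 6.8905*h^2 - 15.8715*h + 5.901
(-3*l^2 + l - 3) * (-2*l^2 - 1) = 6*l^4 - 2*l^3 + 9*l^2 - l + 3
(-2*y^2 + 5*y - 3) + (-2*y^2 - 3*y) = -4*y^2 + 2*y - 3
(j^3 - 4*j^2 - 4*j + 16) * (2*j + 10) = 2*j^4 + 2*j^3 - 48*j^2 - 8*j + 160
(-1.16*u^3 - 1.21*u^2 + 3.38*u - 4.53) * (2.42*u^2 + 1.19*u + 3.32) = -2.8072*u^5 - 4.3086*u^4 + 2.8885*u^3 - 10.9576*u^2 + 5.8309*u - 15.0396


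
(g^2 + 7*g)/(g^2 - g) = (g + 7)/(g - 1)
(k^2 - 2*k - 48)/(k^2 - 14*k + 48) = (k + 6)/(k - 6)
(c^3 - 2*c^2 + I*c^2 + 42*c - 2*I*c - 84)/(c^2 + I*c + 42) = c - 2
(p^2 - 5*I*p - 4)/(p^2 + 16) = (p - I)/(p + 4*I)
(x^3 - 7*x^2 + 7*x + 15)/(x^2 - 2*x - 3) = x - 5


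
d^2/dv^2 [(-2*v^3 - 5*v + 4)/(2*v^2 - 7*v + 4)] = 12*(-17*v^3 + 36*v^2 - 24*v + 4)/(8*v^6 - 84*v^5 + 342*v^4 - 679*v^3 + 684*v^2 - 336*v + 64)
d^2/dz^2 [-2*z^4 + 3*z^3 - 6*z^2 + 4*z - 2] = -24*z^2 + 18*z - 12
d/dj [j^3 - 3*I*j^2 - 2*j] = 3*j^2 - 6*I*j - 2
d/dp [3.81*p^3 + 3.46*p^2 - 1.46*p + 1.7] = 11.43*p^2 + 6.92*p - 1.46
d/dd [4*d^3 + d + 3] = 12*d^2 + 1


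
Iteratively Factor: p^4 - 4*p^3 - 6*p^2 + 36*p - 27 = (p + 3)*(p^3 - 7*p^2 + 15*p - 9) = (p - 1)*(p + 3)*(p^2 - 6*p + 9) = (p - 3)*(p - 1)*(p + 3)*(p - 3)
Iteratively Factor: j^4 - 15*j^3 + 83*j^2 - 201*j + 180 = (j - 5)*(j^3 - 10*j^2 + 33*j - 36) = (j - 5)*(j - 3)*(j^2 - 7*j + 12) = (j - 5)*(j - 4)*(j - 3)*(j - 3)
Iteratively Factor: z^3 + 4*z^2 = (z)*(z^2 + 4*z) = z^2*(z + 4)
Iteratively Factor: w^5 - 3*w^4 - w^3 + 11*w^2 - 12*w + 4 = (w - 1)*(w^4 - 2*w^3 - 3*w^2 + 8*w - 4) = (w - 1)^2*(w^3 - w^2 - 4*w + 4) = (w - 1)^3*(w^2 - 4) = (w - 2)*(w - 1)^3*(w + 2)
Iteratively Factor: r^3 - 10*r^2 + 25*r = (r - 5)*(r^2 - 5*r) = (r - 5)^2*(r)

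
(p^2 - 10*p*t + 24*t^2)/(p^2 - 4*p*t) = (p - 6*t)/p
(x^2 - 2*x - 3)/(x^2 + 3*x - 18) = (x + 1)/(x + 6)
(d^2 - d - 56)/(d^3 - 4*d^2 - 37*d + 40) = (d + 7)/(d^2 + 4*d - 5)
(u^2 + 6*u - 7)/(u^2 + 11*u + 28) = (u - 1)/(u + 4)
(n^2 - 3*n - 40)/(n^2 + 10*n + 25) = (n - 8)/(n + 5)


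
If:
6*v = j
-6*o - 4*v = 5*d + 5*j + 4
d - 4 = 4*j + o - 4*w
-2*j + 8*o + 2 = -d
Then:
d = 130/209 - 688*w/627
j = 136*w/209 - 150/209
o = 188*w/627 - 106/209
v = 68*w/627 - 25/209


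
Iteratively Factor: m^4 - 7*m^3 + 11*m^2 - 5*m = (m - 1)*(m^3 - 6*m^2 + 5*m) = (m - 1)^2*(m^2 - 5*m) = m*(m - 1)^2*(m - 5)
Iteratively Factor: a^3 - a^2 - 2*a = (a)*(a^2 - a - 2) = a*(a - 2)*(a + 1)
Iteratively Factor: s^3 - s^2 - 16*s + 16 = (s + 4)*(s^2 - 5*s + 4) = (s - 1)*(s + 4)*(s - 4)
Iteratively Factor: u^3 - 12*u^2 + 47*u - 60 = (u - 3)*(u^2 - 9*u + 20) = (u - 5)*(u - 3)*(u - 4)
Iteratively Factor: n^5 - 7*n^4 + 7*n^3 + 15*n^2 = (n)*(n^4 - 7*n^3 + 7*n^2 + 15*n) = n^2*(n^3 - 7*n^2 + 7*n + 15) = n^2*(n - 5)*(n^2 - 2*n - 3) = n^2*(n - 5)*(n + 1)*(n - 3)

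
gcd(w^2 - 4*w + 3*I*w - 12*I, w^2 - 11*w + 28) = w - 4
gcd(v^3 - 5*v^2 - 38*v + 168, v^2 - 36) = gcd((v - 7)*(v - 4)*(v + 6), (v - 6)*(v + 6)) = v + 6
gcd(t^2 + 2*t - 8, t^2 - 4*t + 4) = t - 2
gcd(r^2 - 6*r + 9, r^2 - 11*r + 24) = r - 3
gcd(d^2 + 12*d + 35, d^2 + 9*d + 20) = d + 5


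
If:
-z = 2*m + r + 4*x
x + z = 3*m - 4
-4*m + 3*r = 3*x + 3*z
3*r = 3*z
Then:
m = 3/2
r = 5/2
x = -2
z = 5/2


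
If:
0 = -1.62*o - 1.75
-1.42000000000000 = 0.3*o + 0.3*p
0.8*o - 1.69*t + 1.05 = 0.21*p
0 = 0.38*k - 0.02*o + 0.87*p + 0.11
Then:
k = 8.02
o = -1.08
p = -3.65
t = 0.56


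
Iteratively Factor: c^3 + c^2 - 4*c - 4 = (c + 1)*(c^2 - 4) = (c + 1)*(c + 2)*(c - 2)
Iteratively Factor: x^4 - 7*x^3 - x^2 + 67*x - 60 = (x - 1)*(x^3 - 6*x^2 - 7*x + 60) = (x - 4)*(x - 1)*(x^2 - 2*x - 15) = (x - 4)*(x - 1)*(x + 3)*(x - 5)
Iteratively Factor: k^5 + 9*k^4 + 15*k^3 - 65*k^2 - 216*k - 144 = (k + 3)*(k^4 + 6*k^3 - 3*k^2 - 56*k - 48) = (k - 3)*(k + 3)*(k^3 + 9*k^2 + 24*k + 16) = (k - 3)*(k + 3)*(k + 4)*(k^2 + 5*k + 4) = (k - 3)*(k + 1)*(k + 3)*(k + 4)*(k + 4)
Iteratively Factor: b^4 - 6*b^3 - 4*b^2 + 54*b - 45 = (b + 3)*(b^3 - 9*b^2 + 23*b - 15) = (b - 1)*(b + 3)*(b^2 - 8*b + 15) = (b - 3)*(b - 1)*(b + 3)*(b - 5)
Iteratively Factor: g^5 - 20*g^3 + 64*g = (g)*(g^4 - 20*g^2 + 64) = g*(g - 4)*(g^3 + 4*g^2 - 4*g - 16) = g*(g - 4)*(g + 4)*(g^2 - 4) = g*(g - 4)*(g - 2)*(g + 4)*(g + 2)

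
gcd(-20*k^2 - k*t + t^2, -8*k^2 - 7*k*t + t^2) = 1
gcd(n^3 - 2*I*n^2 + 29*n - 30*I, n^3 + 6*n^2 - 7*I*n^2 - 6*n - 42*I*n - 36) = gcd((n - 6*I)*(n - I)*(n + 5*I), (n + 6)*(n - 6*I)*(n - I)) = n^2 - 7*I*n - 6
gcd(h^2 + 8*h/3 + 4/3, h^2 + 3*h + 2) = h + 2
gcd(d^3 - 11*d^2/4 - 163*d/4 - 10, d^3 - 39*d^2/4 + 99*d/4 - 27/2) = 1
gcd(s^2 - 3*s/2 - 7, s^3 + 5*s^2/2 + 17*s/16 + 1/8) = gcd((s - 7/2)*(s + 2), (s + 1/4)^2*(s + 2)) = s + 2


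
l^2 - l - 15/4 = (l - 5/2)*(l + 3/2)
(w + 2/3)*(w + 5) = w^2 + 17*w/3 + 10/3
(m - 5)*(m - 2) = m^2 - 7*m + 10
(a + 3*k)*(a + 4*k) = a^2 + 7*a*k + 12*k^2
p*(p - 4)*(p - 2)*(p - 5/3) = p^4 - 23*p^3/3 + 18*p^2 - 40*p/3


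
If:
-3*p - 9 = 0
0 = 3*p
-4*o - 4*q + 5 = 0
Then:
No Solution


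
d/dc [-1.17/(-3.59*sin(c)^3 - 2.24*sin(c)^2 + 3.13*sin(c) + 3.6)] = (-12.6009*sin(c)^2 - 5.2416*sin(c) + 3.6621)*cos(c)/(3.59*sin(c)^3 + 2.24*sin(c)^2 - 3.13*sin(c) - 3.6)^2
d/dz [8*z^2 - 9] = 16*z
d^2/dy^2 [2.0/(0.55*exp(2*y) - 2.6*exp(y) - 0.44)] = ((5.2 - 4.4*exp(y))*(-0.55*exp(2*y) + 2.6*exp(y) + 0.44) - 2.0*(1.1*exp(y) - 2.6)*(2.2*exp(y) - 5.2)*exp(y))*exp(y)/(-0.55*exp(2*y) + 2.6*exp(y) + 0.44)^3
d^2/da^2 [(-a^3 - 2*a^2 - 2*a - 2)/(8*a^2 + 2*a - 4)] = 3*(-11*a^3 - 46*a^2 - 28*a - 10)/(64*a^6 + 48*a^5 - 84*a^4 - 47*a^3 + 42*a^2 + 12*a - 8)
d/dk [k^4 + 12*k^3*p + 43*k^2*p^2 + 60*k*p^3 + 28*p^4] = 4*k^3 + 36*k^2*p + 86*k*p^2 + 60*p^3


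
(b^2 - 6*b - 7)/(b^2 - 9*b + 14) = (b + 1)/(b - 2)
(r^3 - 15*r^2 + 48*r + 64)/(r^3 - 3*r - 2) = (r^2 - 16*r + 64)/(r^2 - r - 2)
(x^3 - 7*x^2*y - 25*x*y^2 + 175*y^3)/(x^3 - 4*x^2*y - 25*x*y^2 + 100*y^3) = (x - 7*y)/(x - 4*y)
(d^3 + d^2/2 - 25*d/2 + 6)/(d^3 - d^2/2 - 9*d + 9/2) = (d + 4)/(d + 3)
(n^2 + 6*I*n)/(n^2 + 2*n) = (n + 6*I)/(n + 2)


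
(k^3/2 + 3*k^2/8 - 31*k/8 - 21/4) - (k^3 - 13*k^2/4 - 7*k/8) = -k^3/2 + 29*k^2/8 - 3*k - 21/4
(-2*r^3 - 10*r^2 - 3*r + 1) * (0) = 0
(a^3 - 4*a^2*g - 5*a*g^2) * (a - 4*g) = a^4 - 8*a^3*g + 11*a^2*g^2 + 20*a*g^3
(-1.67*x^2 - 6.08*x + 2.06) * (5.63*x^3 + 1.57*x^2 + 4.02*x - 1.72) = -9.4021*x^5 - 36.8523*x^4 - 4.6612*x^3 - 18.335*x^2 + 18.7388*x - 3.5432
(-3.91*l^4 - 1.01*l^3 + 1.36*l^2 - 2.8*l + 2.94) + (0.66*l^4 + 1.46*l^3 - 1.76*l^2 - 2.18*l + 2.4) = -3.25*l^4 + 0.45*l^3 - 0.4*l^2 - 4.98*l + 5.34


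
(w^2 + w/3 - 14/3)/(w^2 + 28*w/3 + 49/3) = (w - 2)/(w + 7)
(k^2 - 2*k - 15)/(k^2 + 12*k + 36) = (k^2 - 2*k - 15)/(k^2 + 12*k + 36)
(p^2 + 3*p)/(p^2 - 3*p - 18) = p/(p - 6)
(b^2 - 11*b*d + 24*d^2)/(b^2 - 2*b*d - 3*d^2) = (b - 8*d)/(b + d)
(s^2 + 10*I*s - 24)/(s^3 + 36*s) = (s + 4*I)/(s*(s - 6*I))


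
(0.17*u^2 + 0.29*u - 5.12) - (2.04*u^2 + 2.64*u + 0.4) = -1.87*u^2 - 2.35*u - 5.52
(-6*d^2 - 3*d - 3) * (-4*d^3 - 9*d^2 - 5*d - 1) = 24*d^5 + 66*d^4 + 69*d^3 + 48*d^2 + 18*d + 3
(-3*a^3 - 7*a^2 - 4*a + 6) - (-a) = -3*a^3 - 7*a^2 - 3*a + 6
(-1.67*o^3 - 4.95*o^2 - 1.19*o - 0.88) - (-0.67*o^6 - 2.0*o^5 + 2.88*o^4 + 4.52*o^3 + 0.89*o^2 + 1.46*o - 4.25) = 0.67*o^6 + 2.0*o^5 - 2.88*o^4 - 6.19*o^3 - 5.84*o^2 - 2.65*o + 3.37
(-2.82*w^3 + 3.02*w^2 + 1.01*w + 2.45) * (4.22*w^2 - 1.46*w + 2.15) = -11.9004*w^5 + 16.8616*w^4 - 6.21*w^3 + 15.3574*w^2 - 1.4055*w + 5.2675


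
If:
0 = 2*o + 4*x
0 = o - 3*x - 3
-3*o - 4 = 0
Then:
No Solution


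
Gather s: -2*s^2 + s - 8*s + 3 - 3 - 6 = -2*s^2 - 7*s - 6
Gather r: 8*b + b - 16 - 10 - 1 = 9*b - 27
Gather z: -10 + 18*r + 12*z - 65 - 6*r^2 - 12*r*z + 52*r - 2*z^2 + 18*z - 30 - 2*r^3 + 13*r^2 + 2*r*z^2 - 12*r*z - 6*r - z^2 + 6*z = -2*r^3 + 7*r^2 + 64*r + z^2*(2*r - 3) + z*(36 - 24*r) - 105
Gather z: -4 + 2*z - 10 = 2*z - 14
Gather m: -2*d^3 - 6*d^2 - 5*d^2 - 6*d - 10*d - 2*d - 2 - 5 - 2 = -2*d^3 - 11*d^2 - 18*d - 9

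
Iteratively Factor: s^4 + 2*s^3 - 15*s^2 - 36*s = (s - 4)*(s^3 + 6*s^2 + 9*s) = s*(s - 4)*(s^2 + 6*s + 9) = s*(s - 4)*(s + 3)*(s + 3)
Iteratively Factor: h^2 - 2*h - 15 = (h - 5)*(h + 3)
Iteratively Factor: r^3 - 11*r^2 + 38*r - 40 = (r - 4)*(r^2 - 7*r + 10) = (r - 4)*(r - 2)*(r - 5)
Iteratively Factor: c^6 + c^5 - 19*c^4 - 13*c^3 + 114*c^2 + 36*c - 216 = (c + 3)*(c^5 - 2*c^4 - 13*c^3 + 26*c^2 + 36*c - 72) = (c + 2)*(c + 3)*(c^4 - 4*c^3 - 5*c^2 + 36*c - 36) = (c - 3)*(c + 2)*(c + 3)*(c^3 - c^2 - 8*c + 12) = (c - 3)*(c + 2)*(c + 3)^2*(c^2 - 4*c + 4) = (c - 3)*(c - 2)*(c + 2)*(c + 3)^2*(c - 2)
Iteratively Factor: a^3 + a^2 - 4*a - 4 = (a + 1)*(a^2 - 4) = (a - 2)*(a + 1)*(a + 2)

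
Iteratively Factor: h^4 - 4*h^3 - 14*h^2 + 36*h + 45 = (h - 3)*(h^3 - h^2 - 17*h - 15) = (h - 3)*(h + 3)*(h^2 - 4*h - 5) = (h - 3)*(h + 1)*(h + 3)*(h - 5)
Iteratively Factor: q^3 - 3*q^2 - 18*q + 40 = (q - 2)*(q^2 - q - 20) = (q - 5)*(q - 2)*(q + 4)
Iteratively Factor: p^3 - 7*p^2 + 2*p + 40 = (p - 4)*(p^2 - 3*p - 10) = (p - 4)*(p + 2)*(p - 5)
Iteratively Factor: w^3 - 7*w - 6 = (w + 2)*(w^2 - 2*w - 3) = (w + 1)*(w + 2)*(w - 3)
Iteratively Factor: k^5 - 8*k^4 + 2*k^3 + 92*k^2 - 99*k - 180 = (k - 5)*(k^4 - 3*k^3 - 13*k^2 + 27*k + 36) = (k - 5)*(k - 4)*(k^3 + k^2 - 9*k - 9) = (k - 5)*(k - 4)*(k + 1)*(k^2 - 9) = (k - 5)*(k - 4)*(k - 3)*(k + 1)*(k + 3)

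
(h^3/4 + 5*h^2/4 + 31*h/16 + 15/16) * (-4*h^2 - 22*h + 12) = -h^5 - 21*h^4/2 - 129*h^3/4 - 251*h^2/8 + 21*h/8 + 45/4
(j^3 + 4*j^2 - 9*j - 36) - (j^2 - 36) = j^3 + 3*j^2 - 9*j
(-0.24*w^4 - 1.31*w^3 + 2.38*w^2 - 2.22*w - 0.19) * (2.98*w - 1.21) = -0.7152*w^5 - 3.6134*w^4 + 8.6775*w^3 - 9.4954*w^2 + 2.12*w + 0.2299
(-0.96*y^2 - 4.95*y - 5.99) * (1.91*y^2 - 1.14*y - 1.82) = -1.8336*y^4 - 8.3601*y^3 - 4.0507*y^2 + 15.8376*y + 10.9018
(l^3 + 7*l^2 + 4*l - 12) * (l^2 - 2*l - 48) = l^5 + 5*l^4 - 58*l^3 - 356*l^2 - 168*l + 576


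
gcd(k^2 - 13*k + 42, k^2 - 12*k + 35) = k - 7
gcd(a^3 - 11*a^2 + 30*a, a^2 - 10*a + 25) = a - 5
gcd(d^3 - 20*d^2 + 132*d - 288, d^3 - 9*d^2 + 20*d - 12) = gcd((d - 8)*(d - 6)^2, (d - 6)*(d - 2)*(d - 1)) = d - 6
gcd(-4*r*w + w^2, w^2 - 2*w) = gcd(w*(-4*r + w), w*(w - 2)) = w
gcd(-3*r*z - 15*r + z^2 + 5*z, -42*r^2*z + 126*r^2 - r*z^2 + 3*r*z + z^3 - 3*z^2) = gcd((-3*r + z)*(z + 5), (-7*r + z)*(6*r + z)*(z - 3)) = 1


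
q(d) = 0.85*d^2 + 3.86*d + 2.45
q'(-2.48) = -0.36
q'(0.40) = 4.54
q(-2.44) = -1.91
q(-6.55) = 13.63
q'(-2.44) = -0.29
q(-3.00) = -1.48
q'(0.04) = 3.93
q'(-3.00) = -1.24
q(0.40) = 4.13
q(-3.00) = -1.48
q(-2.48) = -1.89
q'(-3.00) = -1.24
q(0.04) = 2.61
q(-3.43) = -0.79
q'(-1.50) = 1.31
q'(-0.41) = 3.16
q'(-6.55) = -7.28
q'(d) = 1.7*d + 3.86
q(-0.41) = 1.01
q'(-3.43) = -1.97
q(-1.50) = -1.43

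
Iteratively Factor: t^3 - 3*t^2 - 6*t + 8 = (t + 2)*(t^2 - 5*t + 4) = (t - 4)*(t + 2)*(t - 1)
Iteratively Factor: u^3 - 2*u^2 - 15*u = (u)*(u^2 - 2*u - 15) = u*(u + 3)*(u - 5)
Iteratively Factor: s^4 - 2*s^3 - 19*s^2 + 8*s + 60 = (s + 2)*(s^3 - 4*s^2 - 11*s + 30) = (s + 2)*(s + 3)*(s^2 - 7*s + 10) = (s - 2)*(s + 2)*(s + 3)*(s - 5)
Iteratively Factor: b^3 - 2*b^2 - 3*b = (b)*(b^2 - 2*b - 3) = b*(b + 1)*(b - 3)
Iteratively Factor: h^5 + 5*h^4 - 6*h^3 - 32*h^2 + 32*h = (h)*(h^4 + 5*h^3 - 6*h^2 - 32*h + 32) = h*(h - 2)*(h^3 + 7*h^2 + 8*h - 16) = h*(h - 2)*(h + 4)*(h^2 + 3*h - 4) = h*(h - 2)*(h - 1)*(h + 4)*(h + 4)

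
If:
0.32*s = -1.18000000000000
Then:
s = -3.69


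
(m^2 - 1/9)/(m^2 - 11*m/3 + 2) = (9*m^2 - 1)/(3*(3*m^2 - 11*m + 6))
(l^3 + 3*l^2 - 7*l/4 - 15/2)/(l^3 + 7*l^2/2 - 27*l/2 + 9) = (l^2 + 9*l/2 + 5)/(l^2 + 5*l - 6)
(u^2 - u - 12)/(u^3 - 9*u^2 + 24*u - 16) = (u + 3)/(u^2 - 5*u + 4)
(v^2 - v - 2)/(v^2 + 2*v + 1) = (v - 2)/(v + 1)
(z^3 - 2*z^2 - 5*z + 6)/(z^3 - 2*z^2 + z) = (z^2 - z - 6)/(z*(z - 1))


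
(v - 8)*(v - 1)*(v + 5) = v^3 - 4*v^2 - 37*v + 40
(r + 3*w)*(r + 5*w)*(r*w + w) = r^3*w + 8*r^2*w^2 + r^2*w + 15*r*w^3 + 8*r*w^2 + 15*w^3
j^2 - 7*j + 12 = (j - 4)*(j - 3)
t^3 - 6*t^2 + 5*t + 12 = (t - 4)*(t - 3)*(t + 1)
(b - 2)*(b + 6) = b^2 + 4*b - 12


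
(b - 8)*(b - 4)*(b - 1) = b^3 - 13*b^2 + 44*b - 32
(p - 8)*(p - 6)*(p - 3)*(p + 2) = p^4 - 15*p^3 + 56*p^2 + 36*p - 288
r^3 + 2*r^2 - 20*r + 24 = (r - 2)^2*(r + 6)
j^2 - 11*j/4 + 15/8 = (j - 3/2)*(j - 5/4)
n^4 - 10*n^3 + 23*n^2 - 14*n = n*(n - 7)*(n - 2)*(n - 1)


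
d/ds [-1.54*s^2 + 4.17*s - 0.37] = 4.17 - 3.08*s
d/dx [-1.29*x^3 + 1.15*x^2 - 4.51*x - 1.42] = -3.87*x^2 + 2.3*x - 4.51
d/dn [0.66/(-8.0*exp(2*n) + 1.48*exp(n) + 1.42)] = (10.56*exp(n) - 0.9768)*exp(n)/(-8.0*exp(2*n) + 1.48*exp(n) + 1.42)^2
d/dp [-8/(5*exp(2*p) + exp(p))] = 8*(10*exp(p) + 1)*exp(-p)/(5*exp(p) + 1)^2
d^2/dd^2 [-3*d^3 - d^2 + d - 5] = -18*d - 2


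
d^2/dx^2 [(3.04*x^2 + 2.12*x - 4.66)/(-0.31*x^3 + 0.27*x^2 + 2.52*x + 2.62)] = (-0.584287999999999*x^6 - 1.222392*x^5 - 7.81051200000001*x^4 - 40.292456*x^3 - 27.56346*x^2 + 50.731224*x + 38.851384)/(0.029791*x^9 - 0.077841*x^8 - 0.658719*x^7 + 0.490515*x^6 + 6.670512*x^5 + 6.563646*x^4 - 20.315004*x^3 - 55.474308*x^2 - 51.894864*x - 17.984728)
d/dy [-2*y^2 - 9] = -4*y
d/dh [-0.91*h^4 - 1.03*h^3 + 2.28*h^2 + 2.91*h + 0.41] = -3.64*h^3 - 3.09*h^2 + 4.56*h + 2.91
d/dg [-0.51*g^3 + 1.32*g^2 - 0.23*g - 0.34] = -1.53*g^2 + 2.64*g - 0.23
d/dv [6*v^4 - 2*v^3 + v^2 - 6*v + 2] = 24*v^3 - 6*v^2 + 2*v - 6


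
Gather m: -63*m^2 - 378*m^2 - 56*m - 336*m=-441*m^2 - 392*m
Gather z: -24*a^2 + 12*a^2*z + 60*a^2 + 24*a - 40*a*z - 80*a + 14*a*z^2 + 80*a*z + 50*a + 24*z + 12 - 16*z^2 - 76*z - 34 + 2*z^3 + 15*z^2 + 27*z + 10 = 36*a^2 - 6*a + 2*z^3 + z^2*(14*a - 1) + z*(12*a^2 + 40*a - 25) - 12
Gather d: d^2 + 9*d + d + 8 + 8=d^2 + 10*d + 16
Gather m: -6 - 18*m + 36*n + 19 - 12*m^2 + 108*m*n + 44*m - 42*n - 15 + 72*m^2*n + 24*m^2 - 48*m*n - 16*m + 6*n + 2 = m^2*(72*n + 12) + m*(60*n + 10)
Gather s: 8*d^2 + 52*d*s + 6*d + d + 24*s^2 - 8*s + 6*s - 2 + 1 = 8*d^2 + 7*d + 24*s^2 + s*(52*d - 2) - 1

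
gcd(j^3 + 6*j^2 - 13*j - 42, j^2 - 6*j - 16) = j + 2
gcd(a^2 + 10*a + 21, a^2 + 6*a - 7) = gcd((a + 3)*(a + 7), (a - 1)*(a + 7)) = a + 7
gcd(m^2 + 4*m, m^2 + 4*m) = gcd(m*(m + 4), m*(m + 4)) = m^2 + 4*m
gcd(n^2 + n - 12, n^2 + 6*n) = 1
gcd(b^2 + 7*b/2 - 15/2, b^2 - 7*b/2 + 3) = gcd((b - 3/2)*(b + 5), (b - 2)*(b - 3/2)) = b - 3/2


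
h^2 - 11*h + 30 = (h - 6)*(h - 5)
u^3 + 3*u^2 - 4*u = u*(u - 1)*(u + 4)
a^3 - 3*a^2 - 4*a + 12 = (a - 3)*(a - 2)*(a + 2)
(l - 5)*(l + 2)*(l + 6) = l^3 + 3*l^2 - 28*l - 60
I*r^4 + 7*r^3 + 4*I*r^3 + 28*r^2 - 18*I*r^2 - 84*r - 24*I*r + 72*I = (r - 2)*(r + 6)*(r - 6*I)*(I*r + 1)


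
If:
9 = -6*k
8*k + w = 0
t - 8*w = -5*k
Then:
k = -3/2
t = 207/2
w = 12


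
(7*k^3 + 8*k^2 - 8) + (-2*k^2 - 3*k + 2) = 7*k^3 + 6*k^2 - 3*k - 6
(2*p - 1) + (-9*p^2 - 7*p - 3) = -9*p^2 - 5*p - 4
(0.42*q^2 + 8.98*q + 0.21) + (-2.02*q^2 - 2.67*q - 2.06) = -1.6*q^2 + 6.31*q - 1.85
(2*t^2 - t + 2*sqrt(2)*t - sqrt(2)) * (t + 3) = 2*t^3 + 2*sqrt(2)*t^2 + 5*t^2 - 3*t + 5*sqrt(2)*t - 3*sqrt(2)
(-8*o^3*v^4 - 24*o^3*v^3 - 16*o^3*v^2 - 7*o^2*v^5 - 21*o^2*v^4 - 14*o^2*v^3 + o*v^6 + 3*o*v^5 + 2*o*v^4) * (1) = -8*o^3*v^4 - 24*o^3*v^3 - 16*o^3*v^2 - 7*o^2*v^5 - 21*o^2*v^4 - 14*o^2*v^3 + o*v^6 + 3*o*v^5 + 2*o*v^4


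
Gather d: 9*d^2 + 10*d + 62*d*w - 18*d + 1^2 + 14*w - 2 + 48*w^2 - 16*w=9*d^2 + d*(62*w - 8) + 48*w^2 - 2*w - 1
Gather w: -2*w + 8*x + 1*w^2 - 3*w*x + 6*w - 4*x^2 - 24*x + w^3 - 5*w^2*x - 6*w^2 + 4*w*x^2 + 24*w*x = w^3 + w^2*(-5*x - 5) + w*(4*x^2 + 21*x + 4) - 4*x^2 - 16*x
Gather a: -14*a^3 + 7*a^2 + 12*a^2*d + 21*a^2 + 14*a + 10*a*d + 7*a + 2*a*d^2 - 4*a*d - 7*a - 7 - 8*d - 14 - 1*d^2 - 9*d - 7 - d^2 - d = -14*a^3 + a^2*(12*d + 28) + a*(2*d^2 + 6*d + 14) - 2*d^2 - 18*d - 28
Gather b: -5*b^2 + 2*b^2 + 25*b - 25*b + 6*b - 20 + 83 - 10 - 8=-3*b^2 + 6*b + 45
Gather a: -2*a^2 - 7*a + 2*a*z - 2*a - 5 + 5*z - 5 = -2*a^2 + a*(2*z - 9) + 5*z - 10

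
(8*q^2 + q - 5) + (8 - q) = 8*q^2 + 3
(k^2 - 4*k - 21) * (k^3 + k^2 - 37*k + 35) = k^5 - 3*k^4 - 62*k^3 + 162*k^2 + 637*k - 735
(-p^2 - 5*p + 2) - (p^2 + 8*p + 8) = -2*p^2 - 13*p - 6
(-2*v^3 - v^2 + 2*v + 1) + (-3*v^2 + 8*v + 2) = -2*v^3 - 4*v^2 + 10*v + 3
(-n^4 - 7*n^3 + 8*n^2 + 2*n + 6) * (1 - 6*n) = 6*n^5 + 41*n^4 - 55*n^3 - 4*n^2 - 34*n + 6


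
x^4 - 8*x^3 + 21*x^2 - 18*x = x*(x - 3)^2*(x - 2)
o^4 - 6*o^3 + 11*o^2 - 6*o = o*(o - 3)*(o - 2)*(o - 1)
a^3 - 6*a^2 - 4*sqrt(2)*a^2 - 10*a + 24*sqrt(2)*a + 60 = (a - 6)*(a - 5*sqrt(2))*(a + sqrt(2))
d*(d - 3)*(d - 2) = d^3 - 5*d^2 + 6*d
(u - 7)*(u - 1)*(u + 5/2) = u^3 - 11*u^2/2 - 13*u + 35/2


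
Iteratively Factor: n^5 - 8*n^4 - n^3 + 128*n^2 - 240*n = (n - 3)*(n^4 - 5*n^3 - 16*n^2 + 80*n) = n*(n - 3)*(n^3 - 5*n^2 - 16*n + 80) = n*(n - 3)*(n + 4)*(n^2 - 9*n + 20) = n*(n - 5)*(n - 3)*(n + 4)*(n - 4)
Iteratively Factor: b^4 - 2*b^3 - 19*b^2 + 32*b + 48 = (b + 1)*(b^3 - 3*b^2 - 16*b + 48) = (b + 1)*(b + 4)*(b^2 - 7*b + 12) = (b - 3)*(b + 1)*(b + 4)*(b - 4)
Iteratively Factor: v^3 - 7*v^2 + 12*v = (v - 4)*(v^2 - 3*v) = v*(v - 4)*(v - 3)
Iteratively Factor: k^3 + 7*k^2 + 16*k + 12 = (k + 3)*(k^2 + 4*k + 4) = (k + 2)*(k + 3)*(k + 2)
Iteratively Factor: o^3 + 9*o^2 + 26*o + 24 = (o + 4)*(o^2 + 5*o + 6) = (o + 3)*(o + 4)*(o + 2)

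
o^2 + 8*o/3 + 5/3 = (o + 1)*(o + 5/3)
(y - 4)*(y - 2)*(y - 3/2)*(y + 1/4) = y^4 - 29*y^3/4 + 121*y^2/8 - 31*y/4 - 3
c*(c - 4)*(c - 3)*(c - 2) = c^4 - 9*c^3 + 26*c^2 - 24*c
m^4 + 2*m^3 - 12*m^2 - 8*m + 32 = (m - 2)^2*(m + 2)*(m + 4)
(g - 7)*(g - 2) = g^2 - 9*g + 14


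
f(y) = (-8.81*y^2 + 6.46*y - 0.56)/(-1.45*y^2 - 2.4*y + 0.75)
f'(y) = (6.46 - 17.62*y)/(-1.45*y^2 - 2.4*y + 0.75) + (2.9*y + 2.4)*(-8.81*y^2 + 6.46*y - 0.56)/(-1.45*y^2 - 2.4*y + 0.75)^2 = (30.511*y^2 - 14.839*y + 3.501)/(2.1025*y^4 + 6.96*y^3 + 3.585*y^2 - 3.6*y + 0.5625)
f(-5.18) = 10.51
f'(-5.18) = 1.36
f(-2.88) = 21.13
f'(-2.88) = 15.71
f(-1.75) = -76.26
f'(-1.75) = 473.71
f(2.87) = 3.02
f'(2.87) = 0.65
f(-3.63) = 14.53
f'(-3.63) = 4.94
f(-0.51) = -3.85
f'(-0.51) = 7.45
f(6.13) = 4.27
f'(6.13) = 0.23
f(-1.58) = -35.52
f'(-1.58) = 121.24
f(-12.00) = 7.51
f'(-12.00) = 0.14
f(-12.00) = 7.51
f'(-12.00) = 0.14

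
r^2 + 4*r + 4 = (r + 2)^2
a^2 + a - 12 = (a - 3)*(a + 4)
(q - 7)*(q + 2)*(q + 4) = q^3 - q^2 - 34*q - 56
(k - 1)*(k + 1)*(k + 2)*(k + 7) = k^4 + 9*k^3 + 13*k^2 - 9*k - 14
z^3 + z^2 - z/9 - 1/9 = (z - 1/3)*(z + 1/3)*(z + 1)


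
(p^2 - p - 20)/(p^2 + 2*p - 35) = (p + 4)/(p + 7)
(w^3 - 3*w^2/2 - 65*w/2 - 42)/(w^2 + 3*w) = (2*w^3 - 3*w^2 - 65*w - 84)/(2*w*(w + 3))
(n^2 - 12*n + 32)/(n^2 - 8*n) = (n - 4)/n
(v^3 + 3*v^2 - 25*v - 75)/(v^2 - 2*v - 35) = (v^2 - 2*v - 15)/(v - 7)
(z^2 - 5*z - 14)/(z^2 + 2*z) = (z - 7)/z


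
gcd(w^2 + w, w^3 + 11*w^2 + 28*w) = w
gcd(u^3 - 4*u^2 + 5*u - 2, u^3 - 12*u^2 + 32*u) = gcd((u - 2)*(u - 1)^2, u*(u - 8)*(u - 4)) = 1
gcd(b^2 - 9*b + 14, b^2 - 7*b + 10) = b - 2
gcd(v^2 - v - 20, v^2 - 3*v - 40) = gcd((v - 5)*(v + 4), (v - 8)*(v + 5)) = 1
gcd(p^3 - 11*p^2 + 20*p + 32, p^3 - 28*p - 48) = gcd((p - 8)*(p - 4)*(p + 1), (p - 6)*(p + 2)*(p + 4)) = 1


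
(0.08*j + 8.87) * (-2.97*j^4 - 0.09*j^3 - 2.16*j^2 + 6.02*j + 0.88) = -0.2376*j^5 - 26.3511*j^4 - 0.9711*j^3 - 18.6776*j^2 + 53.4678*j + 7.8056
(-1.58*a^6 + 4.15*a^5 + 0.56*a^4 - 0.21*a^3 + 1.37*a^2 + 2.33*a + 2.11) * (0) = 0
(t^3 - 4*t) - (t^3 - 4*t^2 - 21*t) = 4*t^2 + 17*t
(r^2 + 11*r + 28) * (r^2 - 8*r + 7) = r^4 + 3*r^3 - 53*r^2 - 147*r + 196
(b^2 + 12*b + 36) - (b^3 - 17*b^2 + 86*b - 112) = -b^3 + 18*b^2 - 74*b + 148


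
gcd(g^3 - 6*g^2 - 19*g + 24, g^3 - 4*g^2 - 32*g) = g - 8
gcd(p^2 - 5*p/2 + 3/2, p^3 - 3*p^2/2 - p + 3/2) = p^2 - 5*p/2 + 3/2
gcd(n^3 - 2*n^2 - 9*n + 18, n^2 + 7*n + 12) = n + 3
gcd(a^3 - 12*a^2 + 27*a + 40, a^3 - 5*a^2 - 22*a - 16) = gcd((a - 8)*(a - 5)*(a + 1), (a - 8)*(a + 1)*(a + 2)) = a^2 - 7*a - 8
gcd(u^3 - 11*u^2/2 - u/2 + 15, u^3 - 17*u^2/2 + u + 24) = u^2 - u/2 - 3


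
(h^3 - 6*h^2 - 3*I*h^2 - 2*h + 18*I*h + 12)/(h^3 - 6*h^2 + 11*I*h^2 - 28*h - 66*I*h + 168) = (h^2 - 3*I*h - 2)/(h^2 + 11*I*h - 28)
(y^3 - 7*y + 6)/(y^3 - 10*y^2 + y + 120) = (y^2 - 3*y + 2)/(y^2 - 13*y + 40)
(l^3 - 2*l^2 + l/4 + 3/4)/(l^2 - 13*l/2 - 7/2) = (2*l^2 - 5*l + 3)/(2*(l - 7))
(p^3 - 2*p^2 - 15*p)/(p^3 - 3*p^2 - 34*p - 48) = p*(p - 5)/(p^2 - 6*p - 16)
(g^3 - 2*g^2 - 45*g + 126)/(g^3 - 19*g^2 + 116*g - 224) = (g^3 - 2*g^2 - 45*g + 126)/(g^3 - 19*g^2 + 116*g - 224)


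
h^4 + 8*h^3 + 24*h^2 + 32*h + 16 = (h + 2)^4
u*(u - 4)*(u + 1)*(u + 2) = u^4 - u^3 - 10*u^2 - 8*u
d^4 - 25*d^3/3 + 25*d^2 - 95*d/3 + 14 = (d - 3)*(d - 7/3)*(d - 2)*(d - 1)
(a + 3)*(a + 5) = a^2 + 8*a + 15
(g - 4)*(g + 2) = g^2 - 2*g - 8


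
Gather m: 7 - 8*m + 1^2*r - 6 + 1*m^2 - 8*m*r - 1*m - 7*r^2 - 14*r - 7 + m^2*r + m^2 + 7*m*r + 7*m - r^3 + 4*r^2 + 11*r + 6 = m^2*(r + 2) + m*(-r - 2) - r^3 - 3*r^2 - 2*r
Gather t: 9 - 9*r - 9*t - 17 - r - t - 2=-10*r - 10*t - 10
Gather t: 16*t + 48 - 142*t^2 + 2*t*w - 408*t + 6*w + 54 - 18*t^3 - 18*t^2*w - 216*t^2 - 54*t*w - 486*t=-18*t^3 + t^2*(-18*w - 358) + t*(-52*w - 878) + 6*w + 102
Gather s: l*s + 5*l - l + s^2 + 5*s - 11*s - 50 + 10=4*l + s^2 + s*(l - 6) - 40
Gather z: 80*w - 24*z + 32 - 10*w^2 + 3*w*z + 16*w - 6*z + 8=-10*w^2 + 96*w + z*(3*w - 30) + 40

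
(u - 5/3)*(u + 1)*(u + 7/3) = u^3 + 5*u^2/3 - 29*u/9 - 35/9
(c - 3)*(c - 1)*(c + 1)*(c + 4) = c^4 + c^3 - 13*c^2 - c + 12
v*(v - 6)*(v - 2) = v^3 - 8*v^2 + 12*v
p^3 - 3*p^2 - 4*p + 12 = (p - 3)*(p - 2)*(p + 2)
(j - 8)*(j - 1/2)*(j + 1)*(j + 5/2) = j^4 - 5*j^3 - 93*j^2/4 - 29*j/4 + 10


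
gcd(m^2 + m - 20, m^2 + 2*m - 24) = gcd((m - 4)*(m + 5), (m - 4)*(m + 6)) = m - 4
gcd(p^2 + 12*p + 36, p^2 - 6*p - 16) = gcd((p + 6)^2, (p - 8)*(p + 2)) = 1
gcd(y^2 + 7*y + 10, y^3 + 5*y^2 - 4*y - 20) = y^2 + 7*y + 10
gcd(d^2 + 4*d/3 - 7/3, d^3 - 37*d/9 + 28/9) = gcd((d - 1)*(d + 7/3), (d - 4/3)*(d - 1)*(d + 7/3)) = d^2 + 4*d/3 - 7/3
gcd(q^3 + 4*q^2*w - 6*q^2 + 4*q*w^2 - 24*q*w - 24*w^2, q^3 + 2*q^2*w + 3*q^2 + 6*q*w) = q + 2*w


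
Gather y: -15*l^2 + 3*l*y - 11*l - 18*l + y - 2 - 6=-15*l^2 - 29*l + y*(3*l + 1) - 8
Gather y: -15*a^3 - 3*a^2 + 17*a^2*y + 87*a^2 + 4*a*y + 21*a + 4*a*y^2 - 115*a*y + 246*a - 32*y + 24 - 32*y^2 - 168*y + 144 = -15*a^3 + 84*a^2 + 267*a + y^2*(4*a - 32) + y*(17*a^2 - 111*a - 200) + 168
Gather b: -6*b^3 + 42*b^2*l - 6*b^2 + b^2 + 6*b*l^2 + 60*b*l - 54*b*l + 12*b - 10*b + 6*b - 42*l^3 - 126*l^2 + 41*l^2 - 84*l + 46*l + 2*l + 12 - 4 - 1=-6*b^3 + b^2*(42*l - 5) + b*(6*l^2 + 6*l + 8) - 42*l^3 - 85*l^2 - 36*l + 7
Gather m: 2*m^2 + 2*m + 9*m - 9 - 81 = 2*m^2 + 11*m - 90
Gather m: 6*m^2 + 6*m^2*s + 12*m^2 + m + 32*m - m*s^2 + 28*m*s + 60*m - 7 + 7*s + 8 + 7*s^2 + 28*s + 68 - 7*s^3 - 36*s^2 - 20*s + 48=m^2*(6*s + 18) + m*(-s^2 + 28*s + 93) - 7*s^3 - 29*s^2 + 15*s + 117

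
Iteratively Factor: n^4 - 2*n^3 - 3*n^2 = (n - 3)*(n^3 + n^2) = n*(n - 3)*(n^2 + n) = n^2*(n - 3)*(n + 1)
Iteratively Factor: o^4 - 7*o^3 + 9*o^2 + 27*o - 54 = (o - 3)*(o^3 - 4*o^2 - 3*o + 18) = (o - 3)*(o + 2)*(o^2 - 6*o + 9) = (o - 3)^2*(o + 2)*(o - 3)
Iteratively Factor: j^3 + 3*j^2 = (j + 3)*(j^2) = j*(j + 3)*(j)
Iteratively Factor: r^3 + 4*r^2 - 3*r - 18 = (r + 3)*(r^2 + r - 6) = (r + 3)^2*(r - 2)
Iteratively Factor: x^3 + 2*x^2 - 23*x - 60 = (x + 4)*(x^2 - 2*x - 15) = (x + 3)*(x + 4)*(x - 5)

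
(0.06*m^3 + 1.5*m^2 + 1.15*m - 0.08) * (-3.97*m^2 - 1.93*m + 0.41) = -0.2382*m^5 - 6.0708*m^4 - 7.4359*m^3 - 1.2869*m^2 + 0.6259*m - 0.0328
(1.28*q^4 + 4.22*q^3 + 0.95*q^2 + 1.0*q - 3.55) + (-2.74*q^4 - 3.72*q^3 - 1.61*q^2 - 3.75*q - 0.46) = -1.46*q^4 + 0.5*q^3 - 0.66*q^2 - 2.75*q - 4.01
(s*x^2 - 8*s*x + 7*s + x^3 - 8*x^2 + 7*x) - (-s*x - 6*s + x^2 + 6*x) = s*x^2 - 7*s*x + 13*s + x^3 - 9*x^2 + x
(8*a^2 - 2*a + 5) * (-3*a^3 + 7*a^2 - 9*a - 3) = -24*a^5 + 62*a^4 - 101*a^3 + 29*a^2 - 39*a - 15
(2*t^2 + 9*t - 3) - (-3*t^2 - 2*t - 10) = 5*t^2 + 11*t + 7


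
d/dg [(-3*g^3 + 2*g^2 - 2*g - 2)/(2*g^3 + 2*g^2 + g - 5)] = (-10*g^4 + 2*g^3 + 63*g^2 - 12*g + 12)/(4*g^6 + 8*g^5 + 8*g^4 - 16*g^3 - 19*g^2 - 10*g + 25)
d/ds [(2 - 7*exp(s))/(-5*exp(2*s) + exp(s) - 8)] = (-(7*exp(s) - 2)*(10*exp(s) - 1) + 35*exp(2*s) - 7*exp(s) + 56)*exp(s)/(5*exp(2*s) - exp(s) + 8)^2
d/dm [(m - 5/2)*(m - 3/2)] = 2*m - 4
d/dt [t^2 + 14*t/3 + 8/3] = 2*t + 14/3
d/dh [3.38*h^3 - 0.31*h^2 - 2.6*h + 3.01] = 10.14*h^2 - 0.62*h - 2.6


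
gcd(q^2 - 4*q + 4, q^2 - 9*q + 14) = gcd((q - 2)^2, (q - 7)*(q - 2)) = q - 2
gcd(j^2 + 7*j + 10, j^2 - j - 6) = j + 2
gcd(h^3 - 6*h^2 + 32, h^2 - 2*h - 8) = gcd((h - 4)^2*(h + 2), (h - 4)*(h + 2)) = h^2 - 2*h - 8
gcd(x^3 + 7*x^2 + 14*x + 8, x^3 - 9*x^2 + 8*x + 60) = x + 2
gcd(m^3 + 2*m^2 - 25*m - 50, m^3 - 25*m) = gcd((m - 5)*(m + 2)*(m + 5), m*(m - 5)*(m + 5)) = m^2 - 25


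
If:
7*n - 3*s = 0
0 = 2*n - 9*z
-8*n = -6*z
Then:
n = 0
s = 0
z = 0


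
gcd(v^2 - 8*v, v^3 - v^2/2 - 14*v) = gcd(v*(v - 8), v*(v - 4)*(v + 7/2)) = v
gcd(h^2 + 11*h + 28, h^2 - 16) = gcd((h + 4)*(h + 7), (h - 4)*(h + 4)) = h + 4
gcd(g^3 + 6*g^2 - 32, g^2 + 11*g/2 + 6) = g + 4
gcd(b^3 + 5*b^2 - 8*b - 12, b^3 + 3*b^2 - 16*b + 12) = b^2 + 4*b - 12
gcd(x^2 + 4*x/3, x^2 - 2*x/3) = x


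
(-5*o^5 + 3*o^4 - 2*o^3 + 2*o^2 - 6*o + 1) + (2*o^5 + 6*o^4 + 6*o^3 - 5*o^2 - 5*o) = -3*o^5 + 9*o^4 + 4*o^3 - 3*o^2 - 11*o + 1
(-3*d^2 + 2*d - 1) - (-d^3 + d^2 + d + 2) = d^3 - 4*d^2 + d - 3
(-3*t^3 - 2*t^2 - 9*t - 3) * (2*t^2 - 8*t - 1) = -6*t^5 + 20*t^4 + t^3 + 68*t^2 + 33*t + 3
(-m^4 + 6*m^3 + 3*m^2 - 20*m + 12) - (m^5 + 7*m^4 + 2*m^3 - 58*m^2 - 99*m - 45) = -m^5 - 8*m^4 + 4*m^3 + 61*m^2 + 79*m + 57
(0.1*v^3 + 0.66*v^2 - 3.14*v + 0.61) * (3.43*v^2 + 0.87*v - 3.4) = 0.343*v^5 + 2.3508*v^4 - 10.536*v^3 - 2.8835*v^2 + 11.2067*v - 2.074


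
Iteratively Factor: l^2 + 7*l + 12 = (l + 4)*(l + 3)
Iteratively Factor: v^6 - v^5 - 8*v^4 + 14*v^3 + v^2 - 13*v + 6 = (v + 3)*(v^5 - 4*v^4 + 4*v^3 + 2*v^2 - 5*v + 2) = (v - 1)*(v + 3)*(v^4 - 3*v^3 + v^2 + 3*v - 2) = (v - 1)^2*(v + 3)*(v^3 - 2*v^2 - v + 2) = (v - 2)*(v - 1)^2*(v + 3)*(v^2 - 1) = (v - 2)*(v - 1)^2*(v + 1)*(v + 3)*(v - 1)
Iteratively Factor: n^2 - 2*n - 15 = (n - 5)*(n + 3)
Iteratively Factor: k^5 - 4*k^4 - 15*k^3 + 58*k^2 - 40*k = (k - 5)*(k^4 + k^3 - 10*k^2 + 8*k) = (k - 5)*(k + 4)*(k^3 - 3*k^2 + 2*k) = (k - 5)*(k - 1)*(k + 4)*(k^2 - 2*k) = (k - 5)*(k - 2)*(k - 1)*(k + 4)*(k)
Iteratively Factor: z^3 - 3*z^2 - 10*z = (z + 2)*(z^2 - 5*z) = (z - 5)*(z + 2)*(z)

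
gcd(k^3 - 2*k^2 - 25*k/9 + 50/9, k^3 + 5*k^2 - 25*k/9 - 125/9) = k^2 - 25/9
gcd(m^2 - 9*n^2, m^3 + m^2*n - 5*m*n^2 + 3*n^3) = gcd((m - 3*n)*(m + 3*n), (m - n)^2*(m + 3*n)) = m + 3*n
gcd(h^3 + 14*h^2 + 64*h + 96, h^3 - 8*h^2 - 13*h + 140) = h + 4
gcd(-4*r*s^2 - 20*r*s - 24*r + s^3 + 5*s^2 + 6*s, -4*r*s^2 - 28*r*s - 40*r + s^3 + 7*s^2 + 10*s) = 4*r*s + 8*r - s^2 - 2*s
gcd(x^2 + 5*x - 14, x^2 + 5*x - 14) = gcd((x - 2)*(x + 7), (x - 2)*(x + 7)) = x^2 + 5*x - 14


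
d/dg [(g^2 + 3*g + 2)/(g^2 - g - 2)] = -4/(g^2 - 4*g + 4)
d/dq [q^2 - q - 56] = 2*q - 1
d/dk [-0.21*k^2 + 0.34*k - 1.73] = 0.34 - 0.42*k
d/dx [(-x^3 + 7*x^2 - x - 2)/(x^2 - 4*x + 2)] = (-x^4 + 8*x^3 - 33*x^2 + 32*x - 10)/(x^4 - 8*x^3 + 20*x^2 - 16*x + 4)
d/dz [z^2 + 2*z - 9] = 2*z + 2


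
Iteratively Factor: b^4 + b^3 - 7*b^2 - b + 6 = (b - 2)*(b^3 + 3*b^2 - b - 3) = (b - 2)*(b + 1)*(b^2 + 2*b - 3) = (b - 2)*(b + 1)*(b + 3)*(b - 1)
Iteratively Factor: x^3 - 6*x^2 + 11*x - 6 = (x - 3)*(x^2 - 3*x + 2) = (x - 3)*(x - 2)*(x - 1)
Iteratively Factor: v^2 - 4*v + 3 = (v - 1)*(v - 3)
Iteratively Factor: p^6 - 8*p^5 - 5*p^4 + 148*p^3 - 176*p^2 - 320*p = (p + 4)*(p^5 - 12*p^4 + 43*p^3 - 24*p^2 - 80*p) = (p - 4)*(p + 4)*(p^4 - 8*p^3 + 11*p^2 + 20*p) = p*(p - 4)*(p + 4)*(p^3 - 8*p^2 + 11*p + 20) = p*(p - 4)^2*(p + 4)*(p^2 - 4*p - 5) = p*(p - 5)*(p - 4)^2*(p + 4)*(p + 1)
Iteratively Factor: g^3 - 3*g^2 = (g)*(g^2 - 3*g) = g^2*(g - 3)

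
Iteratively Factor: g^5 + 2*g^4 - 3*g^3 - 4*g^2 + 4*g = (g + 2)*(g^4 - 3*g^2 + 2*g) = (g + 2)^2*(g^3 - 2*g^2 + g) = g*(g + 2)^2*(g^2 - 2*g + 1) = g*(g - 1)*(g + 2)^2*(g - 1)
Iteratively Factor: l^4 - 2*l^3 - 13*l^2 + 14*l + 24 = (l + 3)*(l^3 - 5*l^2 + 2*l + 8) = (l - 2)*(l + 3)*(l^2 - 3*l - 4) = (l - 2)*(l + 1)*(l + 3)*(l - 4)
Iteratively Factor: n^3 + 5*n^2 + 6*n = (n + 2)*(n^2 + 3*n) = (n + 2)*(n + 3)*(n)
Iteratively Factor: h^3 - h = (h + 1)*(h^2 - h) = h*(h + 1)*(h - 1)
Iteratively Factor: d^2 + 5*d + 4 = (d + 4)*(d + 1)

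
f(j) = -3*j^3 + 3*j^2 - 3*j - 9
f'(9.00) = -678.00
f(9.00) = -1980.00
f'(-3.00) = -102.00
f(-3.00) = 108.00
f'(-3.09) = -107.47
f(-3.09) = 117.43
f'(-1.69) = -38.84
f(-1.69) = 19.12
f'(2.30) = -36.81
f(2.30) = -36.53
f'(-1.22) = -23.72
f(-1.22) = 4.57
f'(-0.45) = -7.52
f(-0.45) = -6.77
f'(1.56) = -15.54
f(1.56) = -17.77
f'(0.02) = -2.88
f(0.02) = -9.06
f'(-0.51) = -8.40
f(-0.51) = -6.29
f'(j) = -9*j^2 + 6*j - 3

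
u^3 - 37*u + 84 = (u - 4)*(u - 3)*(u + 7)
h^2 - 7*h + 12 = (h - 4)*(h - 3)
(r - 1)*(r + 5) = r^2 + 4*r - 5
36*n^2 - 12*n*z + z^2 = (-6*n + z)^2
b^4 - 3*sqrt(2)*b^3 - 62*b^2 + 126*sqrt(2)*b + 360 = (b - 6*sqrt(2))*(b - 3*sqrt(2))*(b + sqrt(2))*(b + 5*sqrt(2))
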